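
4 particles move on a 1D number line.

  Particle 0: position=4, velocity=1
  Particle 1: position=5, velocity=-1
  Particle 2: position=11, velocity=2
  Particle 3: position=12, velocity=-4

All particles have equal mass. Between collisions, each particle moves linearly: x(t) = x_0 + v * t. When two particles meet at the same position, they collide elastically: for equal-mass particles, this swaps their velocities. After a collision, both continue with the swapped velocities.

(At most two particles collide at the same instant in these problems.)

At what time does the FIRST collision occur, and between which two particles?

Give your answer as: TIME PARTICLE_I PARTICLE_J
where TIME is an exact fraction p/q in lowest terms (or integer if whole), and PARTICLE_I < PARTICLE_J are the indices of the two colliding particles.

Answer: 1/6 2 3

Derivation:
Pair (0,1): pos 4,5 vel 1,-1 -> gap=1, closing at 2/unit, collide at t=1/2
Pair (1,2): pos 5,11 vel -1,2 -> not approaching (rel speed -3 <= 0)
Pair (2,3): pos 11,12 vel 2,-4 -> gap=1, closing at 6/unit, collide at t=1/6
Earliest collision: t=1/6 between 2 and 3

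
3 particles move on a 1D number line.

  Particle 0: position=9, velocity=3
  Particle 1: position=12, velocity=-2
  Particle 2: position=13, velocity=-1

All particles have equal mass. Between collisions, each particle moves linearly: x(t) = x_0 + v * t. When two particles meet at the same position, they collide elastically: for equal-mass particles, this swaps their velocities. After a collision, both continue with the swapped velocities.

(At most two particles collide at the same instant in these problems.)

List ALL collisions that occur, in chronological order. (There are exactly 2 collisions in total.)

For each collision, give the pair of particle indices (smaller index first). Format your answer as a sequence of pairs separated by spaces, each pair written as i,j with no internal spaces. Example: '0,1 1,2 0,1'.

Collision at t=3/5: particles 0 and 1 swap velocities; positions: p0=54/5 p1=54/5 p2=62/5; velocities now: v0=-2 v1=3 v2=-1
Collision at t=1: particles 1 and 2 swap velocities; positions: p0=10 p1=12 p2=12; velocities now: v0=-2 v1=-1 v2=3

Answer: 0,1 1,2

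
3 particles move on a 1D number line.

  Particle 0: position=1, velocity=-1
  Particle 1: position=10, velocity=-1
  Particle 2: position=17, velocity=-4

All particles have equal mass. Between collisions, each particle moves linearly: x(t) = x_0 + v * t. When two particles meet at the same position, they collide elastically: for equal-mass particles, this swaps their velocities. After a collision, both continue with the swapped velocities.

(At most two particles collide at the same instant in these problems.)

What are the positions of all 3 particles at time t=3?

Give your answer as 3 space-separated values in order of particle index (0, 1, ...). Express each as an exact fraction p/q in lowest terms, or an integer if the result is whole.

Collision at t=7/3: particles 1 and 2 swap velocities; positions: p0=-4/3 p1=23/3 p2=23/3; velocities now: v0=-1 v1=-4 v2=-1
Advance to t=3 (no further collisions before then); velocities: v0=-1 v1=-4 v2=-1; positions = -2 5 7

Answer: -2 5 7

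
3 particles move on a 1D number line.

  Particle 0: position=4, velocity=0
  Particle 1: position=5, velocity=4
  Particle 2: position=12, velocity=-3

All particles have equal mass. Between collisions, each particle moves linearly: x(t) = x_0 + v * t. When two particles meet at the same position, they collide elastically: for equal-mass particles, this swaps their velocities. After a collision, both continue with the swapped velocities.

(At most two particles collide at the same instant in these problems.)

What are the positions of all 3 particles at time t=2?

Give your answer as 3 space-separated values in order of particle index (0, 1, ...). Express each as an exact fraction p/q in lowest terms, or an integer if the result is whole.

Answer: 4 6 13

Derivation:
Collision at t=1: particles 1 and 2 swap velocities; positions: p0=4 p1=9 p2=9; velocities now: v0=0 v1=-3 v2=4
Advance to t=2 (no further collisions before then); velocities: v0=0 v1=-3 v2=4; positions = 4 6 13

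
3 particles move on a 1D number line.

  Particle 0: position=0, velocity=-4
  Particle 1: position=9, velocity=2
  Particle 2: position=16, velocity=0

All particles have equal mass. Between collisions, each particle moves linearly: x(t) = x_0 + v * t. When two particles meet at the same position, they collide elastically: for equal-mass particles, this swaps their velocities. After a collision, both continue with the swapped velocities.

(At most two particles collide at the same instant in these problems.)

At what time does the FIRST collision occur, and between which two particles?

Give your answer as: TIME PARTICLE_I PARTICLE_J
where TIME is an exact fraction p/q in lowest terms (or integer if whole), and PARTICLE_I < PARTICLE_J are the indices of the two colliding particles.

Answer: 7/2 1 2

Derivation:
Pair (0,1): pos 0,9 vel -4,2 -> not approaching (rel speed -6 <= 0)
Pair (1,2): pos 9,16 vel 2,0 -> gap=7, closing at 2/unit, collide at t=7/2
Earliest collision: t=7/2 between 1 and 2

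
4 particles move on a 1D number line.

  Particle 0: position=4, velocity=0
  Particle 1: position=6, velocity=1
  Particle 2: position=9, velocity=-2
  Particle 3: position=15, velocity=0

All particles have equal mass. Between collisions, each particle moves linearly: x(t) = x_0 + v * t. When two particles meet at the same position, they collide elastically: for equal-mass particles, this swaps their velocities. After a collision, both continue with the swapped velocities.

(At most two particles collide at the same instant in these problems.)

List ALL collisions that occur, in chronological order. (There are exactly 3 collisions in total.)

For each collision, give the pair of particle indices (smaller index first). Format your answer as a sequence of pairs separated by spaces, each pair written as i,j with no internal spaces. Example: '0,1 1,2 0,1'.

Collision at t=1: particles 1 and 2 swap velocities; positions: p0=4 p1=7 p2=7 p3=15; velocities now: v0=0 v1=-2 v2=1 v3=0
Collision at t=5/2: particles 0 and 1 swap velocities; positions: p0=4 p1=4 p2=17/2 p3=15; velocities now: v0=-2 v1=0 v2=1 v3=0
Collision at t=9: particles 2 and 3 swap velocities; positions: p0=-9 p1=4 p2=15 p3=15; velocities now: v0=-2 v1=0 v2=0 v3=1

Answer: 1,2 0,1 2,3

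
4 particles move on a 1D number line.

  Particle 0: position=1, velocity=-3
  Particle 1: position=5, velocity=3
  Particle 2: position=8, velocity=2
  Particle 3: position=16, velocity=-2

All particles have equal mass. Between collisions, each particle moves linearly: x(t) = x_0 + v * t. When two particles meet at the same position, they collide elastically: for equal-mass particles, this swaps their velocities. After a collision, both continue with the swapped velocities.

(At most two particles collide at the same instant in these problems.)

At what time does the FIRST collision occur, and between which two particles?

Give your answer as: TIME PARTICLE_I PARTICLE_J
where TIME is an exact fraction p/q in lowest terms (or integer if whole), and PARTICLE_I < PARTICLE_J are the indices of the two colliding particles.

Pair (0,1): pos 1,5 vel -3,3 -> not approaching (rel speed -6 <= 0)
Pair (1,2): pos 5,8 vel 3,2 -> gap=3, closing at 1/unit, collide at t=3
Pair (2,3): pos 8,16 vel 2,-2 -> gap=8, closing at 4/unit, collide at t=2
Earliest collision: t=2 between 2 and 3

Answer: 2 2 3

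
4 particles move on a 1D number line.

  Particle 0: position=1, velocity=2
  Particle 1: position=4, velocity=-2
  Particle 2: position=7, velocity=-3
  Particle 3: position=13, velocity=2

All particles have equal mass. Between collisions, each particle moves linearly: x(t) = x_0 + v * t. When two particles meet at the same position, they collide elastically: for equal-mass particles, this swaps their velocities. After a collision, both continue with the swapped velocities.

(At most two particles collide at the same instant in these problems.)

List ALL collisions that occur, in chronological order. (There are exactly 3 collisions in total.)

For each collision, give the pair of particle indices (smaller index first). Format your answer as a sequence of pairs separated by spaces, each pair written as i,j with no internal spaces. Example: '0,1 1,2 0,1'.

Collision at t=3/4: particles 0 and 1 swap velocities; positions: p0=5/2 p1=5/2 p2=19/4 p3=29/2; velocities now: v0=-2 v1=2 v2=-3 v3=2
Collision at t=6/5: particles 1 and 2 swap velocities; positions: p0=8/5 p1=17/5 p2=17/5 p3=77/5; velocities now: v0=-2 v1=-3 v2=2 v3=2
Collision at t=3: particles 0 and 1 swap velocities; positions: p0=-2 p1=-2 p2=7 p3=19; velocities now: v0=-3 v1=-2 v2=2 v3=2

Answer: 0,1 1,2 0,1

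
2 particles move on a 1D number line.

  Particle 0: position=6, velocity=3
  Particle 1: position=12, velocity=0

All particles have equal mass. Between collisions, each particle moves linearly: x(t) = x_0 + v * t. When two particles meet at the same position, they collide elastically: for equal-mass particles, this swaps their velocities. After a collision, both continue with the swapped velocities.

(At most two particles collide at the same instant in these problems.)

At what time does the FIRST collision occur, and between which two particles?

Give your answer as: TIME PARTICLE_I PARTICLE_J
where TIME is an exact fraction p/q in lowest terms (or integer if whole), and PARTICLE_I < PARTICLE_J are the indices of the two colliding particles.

Answer: 2 0 1

Derivation:
Pair (0,1): pos 6,12 vel 3,0 -> gap=6, closing at 3/unit, collide at t=2
Earliest collision: t=2 between 0 and 1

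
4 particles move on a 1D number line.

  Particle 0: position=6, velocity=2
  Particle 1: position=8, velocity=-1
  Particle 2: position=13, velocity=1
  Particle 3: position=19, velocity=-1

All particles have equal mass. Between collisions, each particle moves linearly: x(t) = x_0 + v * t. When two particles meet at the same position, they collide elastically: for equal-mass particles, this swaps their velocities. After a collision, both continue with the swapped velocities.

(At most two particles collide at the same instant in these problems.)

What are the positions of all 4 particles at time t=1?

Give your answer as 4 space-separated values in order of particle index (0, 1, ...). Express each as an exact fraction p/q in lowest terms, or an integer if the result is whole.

Answer: 7 8 14 18

Derivation:
Collision at t=2/3: particles 0 and 1 swap velocities; positions: p0=22/3 p1=22/3 p2=41/3 p3=55/3; velocities now: v0=-1 v1=2 v2=1 v3=-1
Advance to t=1 (no further collisions before then); velocities: v0=-1 v1=2 v2=1 v3=-1; positions = 7 8 14 18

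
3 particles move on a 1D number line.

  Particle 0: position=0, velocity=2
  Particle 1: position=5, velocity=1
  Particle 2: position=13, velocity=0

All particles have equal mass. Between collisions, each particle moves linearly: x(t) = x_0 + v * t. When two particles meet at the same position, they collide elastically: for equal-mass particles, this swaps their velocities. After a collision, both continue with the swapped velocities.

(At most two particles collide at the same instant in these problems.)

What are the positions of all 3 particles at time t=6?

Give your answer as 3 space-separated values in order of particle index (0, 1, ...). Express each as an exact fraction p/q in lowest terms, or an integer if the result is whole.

Answer: 11 12 13

Derivation:
Collision at t=5: particles 0 and 1 swap velocities; positions: p0=10 p1=10 p2=13; velocities now: v0=1 v1=2 v2=0
Advance to t=6 (no further collisions before then); velocities: v0=1 v1=2 v2=0; positions = 11 12 13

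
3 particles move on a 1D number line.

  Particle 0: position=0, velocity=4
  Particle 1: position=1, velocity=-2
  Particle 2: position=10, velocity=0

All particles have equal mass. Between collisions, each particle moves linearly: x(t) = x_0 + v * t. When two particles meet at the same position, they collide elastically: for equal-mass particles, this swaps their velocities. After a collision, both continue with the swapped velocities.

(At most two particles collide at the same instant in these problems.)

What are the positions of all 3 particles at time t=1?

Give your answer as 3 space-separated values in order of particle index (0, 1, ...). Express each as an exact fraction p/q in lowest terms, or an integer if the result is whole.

Answer: -1 4 10

Derivation:
Collision at t=1/6: particles 0 and 1 swap velocities; positions: p0=2/3 p1=2/3 p2=10; velocities now: v0=-2 v1=4 v2=0
Advance to t=1 (no further collisions before then); velocities: v0=-2 v1=4 v2=0; positions = -1 4 10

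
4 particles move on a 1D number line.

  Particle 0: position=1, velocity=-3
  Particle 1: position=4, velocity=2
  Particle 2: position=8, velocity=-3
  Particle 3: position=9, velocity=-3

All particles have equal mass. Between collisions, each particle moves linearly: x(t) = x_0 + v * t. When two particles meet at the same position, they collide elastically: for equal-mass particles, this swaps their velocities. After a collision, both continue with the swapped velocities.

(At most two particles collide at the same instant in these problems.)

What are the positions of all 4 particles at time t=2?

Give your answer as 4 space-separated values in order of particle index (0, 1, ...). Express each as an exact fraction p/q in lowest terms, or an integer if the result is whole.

Answer: -5 2 3 8

Derivation:
Collision at t=4/5: particles 1 and 2 swap velocities; positions: p0=-7/5 p1=28/5 p2=28/5 p3=33/5; velocities now: v0=-3 v1=-3 v2=2 v3=-3
Collision at t=1: particles 2 and 3 swap velocities; positions: p0=-2 p1=5 p2=6 p3=6; velocities now: v0=-3 v1=-3 v2=-3 v3=2
Advance to t=2 (no further collisions before then); velocities: v0=-3 v1=-3 v2=-3 v3=2; positions = -5 2 3 8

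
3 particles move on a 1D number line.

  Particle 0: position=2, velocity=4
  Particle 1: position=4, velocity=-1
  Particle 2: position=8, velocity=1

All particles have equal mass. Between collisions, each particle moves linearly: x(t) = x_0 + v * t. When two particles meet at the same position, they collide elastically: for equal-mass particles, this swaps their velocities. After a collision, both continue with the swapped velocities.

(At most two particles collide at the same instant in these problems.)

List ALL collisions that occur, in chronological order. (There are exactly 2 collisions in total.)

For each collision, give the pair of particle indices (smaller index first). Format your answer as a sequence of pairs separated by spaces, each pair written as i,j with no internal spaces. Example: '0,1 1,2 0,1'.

Answer: 0,1 1,2

Derivation:
Collision at t=2/5: particles 0 and 1 swap velocities; positions: p0=18/5 p1=18/5 p2=42/5; velocities now: v0=-1 v1=4 v2=1
Collision at t=2: particles 1 and 2 swap velocities; positions: p0=2 p1=10 p2=10; velocities now: v0=-1 v1=1 v2=4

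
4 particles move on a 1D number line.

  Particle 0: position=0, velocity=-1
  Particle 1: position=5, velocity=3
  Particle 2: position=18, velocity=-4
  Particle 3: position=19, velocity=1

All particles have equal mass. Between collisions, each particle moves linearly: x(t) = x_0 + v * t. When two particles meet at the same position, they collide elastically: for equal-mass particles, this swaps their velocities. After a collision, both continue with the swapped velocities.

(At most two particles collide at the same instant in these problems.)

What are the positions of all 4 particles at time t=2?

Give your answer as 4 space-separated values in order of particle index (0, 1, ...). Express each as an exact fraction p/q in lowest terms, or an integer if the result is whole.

Answer: -2 10 11 21

Derivation:
Collision at t=13/7: particles 1 and 2 swap velocities; positions: p0=-13/7 p1=74/7 p2=74/7 p3=146/7; velocities now: v0=-1 v1=-4 v2=3 v3=1
Advance to t=2 (no further collisions before then); velocities: v0=-1 v1=-4 v2=3 v3=1; positions = -2 10 11 21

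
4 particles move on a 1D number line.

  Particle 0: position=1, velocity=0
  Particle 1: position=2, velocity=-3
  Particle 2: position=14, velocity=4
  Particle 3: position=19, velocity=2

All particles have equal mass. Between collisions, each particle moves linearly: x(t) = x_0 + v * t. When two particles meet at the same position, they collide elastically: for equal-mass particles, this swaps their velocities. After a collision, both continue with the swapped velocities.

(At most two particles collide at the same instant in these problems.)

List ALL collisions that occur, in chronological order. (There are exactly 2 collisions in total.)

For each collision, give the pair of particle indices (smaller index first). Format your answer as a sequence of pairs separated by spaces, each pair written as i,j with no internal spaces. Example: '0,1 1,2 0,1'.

Collision at t=1/3: particles 0 and 1 swap velocities; positions: p0=1 p1=1 p2=46/3 p3=59/3; velocities now: v0=-3 v1=0 v2=4 v3=2
Collision at t=5/2: particles 2 and 3 swap velocities; positions: p0=-11/2 p1=1 p2=24 p3=24; velocities now: v0=-3 v1=0 v2=2 v3=4

Answer: 0,1 2,3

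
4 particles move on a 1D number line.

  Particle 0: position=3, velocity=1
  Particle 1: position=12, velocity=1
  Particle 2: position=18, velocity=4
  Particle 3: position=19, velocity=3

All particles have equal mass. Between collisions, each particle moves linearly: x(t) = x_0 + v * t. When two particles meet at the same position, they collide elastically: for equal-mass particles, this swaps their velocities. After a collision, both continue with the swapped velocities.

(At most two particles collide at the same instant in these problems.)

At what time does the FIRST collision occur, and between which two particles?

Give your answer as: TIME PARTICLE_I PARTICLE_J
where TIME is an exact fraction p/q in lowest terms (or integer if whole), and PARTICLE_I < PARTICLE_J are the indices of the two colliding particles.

Pair (0,1): pos 3,12 vel 1,1 -> not approaching (rel speed 0 <= 0)
Pair (1,2): pos 12,18 vel 1,4 -> not approaching (rel speed -3 <= 0)
Pair (2,3): pos 18,19 vel 4,3 -> gap=1, closing at 1/unit, collide at t=1
Earliest collision: t=1 between 2 and 3

Answer: 1 2 3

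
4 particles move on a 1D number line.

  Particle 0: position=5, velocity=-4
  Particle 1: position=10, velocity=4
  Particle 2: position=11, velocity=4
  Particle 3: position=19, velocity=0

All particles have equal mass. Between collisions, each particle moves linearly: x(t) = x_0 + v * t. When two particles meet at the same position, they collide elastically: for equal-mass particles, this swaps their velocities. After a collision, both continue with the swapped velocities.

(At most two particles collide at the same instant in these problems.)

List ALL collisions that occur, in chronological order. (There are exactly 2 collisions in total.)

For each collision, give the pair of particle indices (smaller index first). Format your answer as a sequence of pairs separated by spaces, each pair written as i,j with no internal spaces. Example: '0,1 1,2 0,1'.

Collision at t=2: particles 2 and 3 swap velocities; positions: p0=-3 p1=18 p2=19 p3=19; velocities now: v0=-4 v1=4 v2=0 v3=4
Collision at t=9/4: particles 1 and 2 swap velocities; positions: p0=-4 p1=19 p2=19 p3=20; velocities now: v0=-4 v1=0 v2=4 v3=4

Answer: 2,3 1,2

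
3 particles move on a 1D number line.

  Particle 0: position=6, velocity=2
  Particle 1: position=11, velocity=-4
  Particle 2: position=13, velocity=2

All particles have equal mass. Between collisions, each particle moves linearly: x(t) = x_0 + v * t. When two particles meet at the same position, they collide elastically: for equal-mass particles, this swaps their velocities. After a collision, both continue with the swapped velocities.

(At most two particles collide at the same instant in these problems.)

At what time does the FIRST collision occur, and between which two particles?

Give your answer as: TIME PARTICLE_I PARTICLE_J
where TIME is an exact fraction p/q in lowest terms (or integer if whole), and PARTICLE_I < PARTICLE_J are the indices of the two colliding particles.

Pair (0,1): pos 6,11 vel 2,-4 -> gap=5, closing at 6/unit, collide at t=5/6
Pair (1,2): pos 11,13 vel -4,2 -> not approaching (rel speed -6 <= 0)
Earliest collision: t=5/6 between 0 and 1

Answer: 5/6 0 1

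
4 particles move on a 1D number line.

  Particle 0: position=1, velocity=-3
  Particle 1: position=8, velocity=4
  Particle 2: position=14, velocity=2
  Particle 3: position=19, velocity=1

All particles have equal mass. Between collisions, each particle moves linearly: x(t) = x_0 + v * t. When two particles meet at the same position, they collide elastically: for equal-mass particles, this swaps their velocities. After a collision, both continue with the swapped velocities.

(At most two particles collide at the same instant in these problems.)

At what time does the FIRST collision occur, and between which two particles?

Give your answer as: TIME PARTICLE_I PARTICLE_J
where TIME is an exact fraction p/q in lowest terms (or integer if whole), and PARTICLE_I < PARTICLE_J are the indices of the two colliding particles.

Answer: 3 1 2

Derivation:
Pair (0,1): pos 1,8 vel -3,4 -> not approaching (rel speed -7 <= 0)
Pair (1,2): pos 8,14 vel 4,2 -> gap=6, closing at 2/unit, collide at t=3
Pair (2,3): pos 14,19 vel 2,1 -> gap=5, closing at 1/unit, collide at t=5
Earliest collision: t=3 between 1 and 2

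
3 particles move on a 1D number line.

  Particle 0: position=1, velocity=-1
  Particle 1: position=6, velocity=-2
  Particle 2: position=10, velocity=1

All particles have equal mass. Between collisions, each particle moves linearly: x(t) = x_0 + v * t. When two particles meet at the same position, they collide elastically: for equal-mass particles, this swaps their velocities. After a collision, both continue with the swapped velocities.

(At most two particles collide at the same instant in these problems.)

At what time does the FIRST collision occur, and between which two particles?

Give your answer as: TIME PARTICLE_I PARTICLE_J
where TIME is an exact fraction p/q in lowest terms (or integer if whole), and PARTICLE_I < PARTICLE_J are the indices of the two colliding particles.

Pair (0,1): pos 1,6 vel -1,-2 -> gap=5, closing at 1/unit, collide at t=5
Pair (1,2): pos 6,10 vel -2,1 -> not approaching (rel speed -3 <= 0)
Earliest collision: t=5 between 0 and 1

Answer: 5 0 1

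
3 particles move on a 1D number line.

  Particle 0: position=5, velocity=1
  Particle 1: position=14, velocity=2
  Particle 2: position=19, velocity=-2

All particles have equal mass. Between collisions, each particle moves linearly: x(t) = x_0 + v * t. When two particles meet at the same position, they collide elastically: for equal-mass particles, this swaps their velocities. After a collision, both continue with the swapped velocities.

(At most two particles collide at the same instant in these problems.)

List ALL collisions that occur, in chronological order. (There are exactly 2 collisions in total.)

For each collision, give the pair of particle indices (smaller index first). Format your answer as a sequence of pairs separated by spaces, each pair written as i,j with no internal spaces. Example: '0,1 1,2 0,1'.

Answer: 1,2 0,1

Derivation:
Collision at t=5/4: particles 1 and 2 swap velocities; positions: p0=25/4 p1=33/2 p2=33/2; velocities now: v0=1 v1=-2 v2=2
Collision at t=14/3: particles 0 and 1 swap velocities; positions: p0=29/3 p1=29/3 p2=70/3; velocities now: v0=-2 v1=1 v2=2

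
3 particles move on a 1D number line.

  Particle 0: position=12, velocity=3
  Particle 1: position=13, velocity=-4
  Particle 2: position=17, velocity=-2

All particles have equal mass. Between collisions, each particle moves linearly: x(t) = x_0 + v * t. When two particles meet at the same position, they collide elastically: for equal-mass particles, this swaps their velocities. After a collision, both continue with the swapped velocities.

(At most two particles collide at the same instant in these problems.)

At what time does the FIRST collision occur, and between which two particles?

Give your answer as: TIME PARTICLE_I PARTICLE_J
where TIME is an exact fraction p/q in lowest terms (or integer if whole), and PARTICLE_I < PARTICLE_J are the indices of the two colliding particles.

Answer: 1/7 0 1

Derivation:
Pair (0,1): pos 12,13 vel 3,-4 -> gap=1, closing at 7/unit, collide at t=1/7
Pair (1,2): pos 13,17 vel -4,-2 -> not approaching (rel speed -2 <= 0)
Earliest collision: t=1/7 between 0 and 1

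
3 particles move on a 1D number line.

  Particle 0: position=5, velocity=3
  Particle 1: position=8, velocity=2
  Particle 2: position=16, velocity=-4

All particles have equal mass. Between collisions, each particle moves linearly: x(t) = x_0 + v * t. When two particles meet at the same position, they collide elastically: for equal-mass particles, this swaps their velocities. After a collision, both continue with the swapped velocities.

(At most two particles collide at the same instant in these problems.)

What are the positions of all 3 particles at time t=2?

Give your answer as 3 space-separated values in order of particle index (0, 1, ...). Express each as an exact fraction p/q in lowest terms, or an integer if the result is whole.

Collision at t=4/3: particles 1 and 2 swap velocities; positions: p0=9 p1=32/3 p2=32/3; velocities now: v0=3 v1=-4 v2=2
Collision at t=11/7: particles 0 and 1 swap velocities; positions: p0=68/7 p1=68/7 p2=78/7; velocities now: v0=-4 v1=3 v2=2
Advance to t=2 (no further collisions before then); velocities: v0=-4 v1=3 v2=2; positions = 8 11 12

Answer: 8 11 12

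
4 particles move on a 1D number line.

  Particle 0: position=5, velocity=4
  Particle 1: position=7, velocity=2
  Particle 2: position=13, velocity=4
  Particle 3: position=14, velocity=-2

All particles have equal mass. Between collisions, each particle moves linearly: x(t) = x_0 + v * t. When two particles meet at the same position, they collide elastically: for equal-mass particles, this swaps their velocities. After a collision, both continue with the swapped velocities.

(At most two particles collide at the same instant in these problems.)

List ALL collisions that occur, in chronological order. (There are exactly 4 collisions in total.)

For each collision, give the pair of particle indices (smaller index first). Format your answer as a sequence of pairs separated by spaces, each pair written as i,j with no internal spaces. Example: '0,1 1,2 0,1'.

Collision at t=1/6: particles 2 and 3 swap velocities; positions: p0=17/3 p1=22/3 p2=41/3 p3=41/3; velocities now: v0=4 v1=2 v2=-2 v3=4
Collision at t=1: particles 0 and 1 swap velocities; positions: p0=9 p1=9 p2=12 p3=17; velocities now: v0=2 v1=4 v2=-2 v3=4
Collision at t=3/2: particles 1 and 2 swap velocities; positions: p0=10 p1=11 p2=11 p3=19; velocities now: v0=2 v1=-2 v2=4 v3=4
Collision at t=7/4: particles 0 and 1 swap velocities; positions: p0=21/2 p1=21/2 p2=12 p3=20; velocities now: v0=-2 v1=2 v2=4 v3=4

Answer: 2,3 0,1 1,2 0,1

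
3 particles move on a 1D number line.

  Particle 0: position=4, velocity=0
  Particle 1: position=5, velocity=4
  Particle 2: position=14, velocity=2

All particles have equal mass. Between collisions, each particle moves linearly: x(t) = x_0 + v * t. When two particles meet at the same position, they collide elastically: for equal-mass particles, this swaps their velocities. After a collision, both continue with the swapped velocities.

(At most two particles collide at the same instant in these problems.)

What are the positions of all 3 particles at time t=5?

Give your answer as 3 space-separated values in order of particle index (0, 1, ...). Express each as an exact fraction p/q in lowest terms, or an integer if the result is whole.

Answer: 4 24 25

Derivation:
Collision at t=9/2: particles 1 and 2 swap velocities; positions: p0=4 p1=23 p2=23; velocities now: v0=0 v1=2 v2=4
Advance to t=5 (no further collisions before then); velocities: v0=0 v1=2 v2=4; positions = 4 24 25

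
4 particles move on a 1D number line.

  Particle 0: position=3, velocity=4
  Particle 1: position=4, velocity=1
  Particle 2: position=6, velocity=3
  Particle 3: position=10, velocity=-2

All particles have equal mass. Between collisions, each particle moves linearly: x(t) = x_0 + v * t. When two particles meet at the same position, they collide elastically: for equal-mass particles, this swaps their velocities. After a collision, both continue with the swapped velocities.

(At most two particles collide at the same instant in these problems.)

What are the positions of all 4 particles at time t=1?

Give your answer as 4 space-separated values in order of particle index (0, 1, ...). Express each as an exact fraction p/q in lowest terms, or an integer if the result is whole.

Collision at t=1/3: particles 0 and 1 swap velocities; positions: p0=13/3 p1=13/3 p2=7 p3=28/3; velocities now: v0=1 v1=4 v2=3 v3=-2
Collision at t=4/5: particles 2 and 3 swap velocities; positions: p0=24/5 p1=31/5 p2=42/5 p3=42/5; velocities now: v0=1 v1=4 v2=-2 v3=3
Advance to t=1 (no further collisions before then); velocities: v0=1 v1=4 v2=-2 v3=3; positions = 5 7 8 9

Answer: 5 7 8 9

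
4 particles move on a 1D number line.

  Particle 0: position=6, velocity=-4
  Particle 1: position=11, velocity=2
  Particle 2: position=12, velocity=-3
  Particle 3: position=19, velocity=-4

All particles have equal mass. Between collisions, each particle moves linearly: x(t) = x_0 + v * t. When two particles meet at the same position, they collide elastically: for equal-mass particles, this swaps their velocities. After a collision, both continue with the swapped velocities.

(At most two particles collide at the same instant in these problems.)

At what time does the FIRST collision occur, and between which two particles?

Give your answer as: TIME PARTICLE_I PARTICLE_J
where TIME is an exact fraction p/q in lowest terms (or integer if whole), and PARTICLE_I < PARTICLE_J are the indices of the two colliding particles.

Pair (0,1): pos 6,11 vel -4,2 -> not approaching (rel speed -6 <= 0)
Pair (1,2): pos 11,12 vel 2,-3 -> gap=1, closing at 5/unit, collide at t=1/5
Pair (2,3): pos 12,19 vel -3,-4 -> gap=7, closing at 1/unit, collide at t=7
Earliest collision: t=1/5 between 1 and 2

Answer: 1/5 1 2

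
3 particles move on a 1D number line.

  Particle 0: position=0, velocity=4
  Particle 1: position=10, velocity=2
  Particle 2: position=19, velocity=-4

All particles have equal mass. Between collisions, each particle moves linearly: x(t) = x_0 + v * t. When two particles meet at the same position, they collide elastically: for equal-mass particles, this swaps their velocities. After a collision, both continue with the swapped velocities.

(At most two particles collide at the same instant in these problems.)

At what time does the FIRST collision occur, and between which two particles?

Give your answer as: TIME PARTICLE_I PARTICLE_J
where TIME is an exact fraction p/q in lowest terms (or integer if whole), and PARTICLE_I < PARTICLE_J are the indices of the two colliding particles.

Pair (0,1): pos 0,10 vel 4,2 -> gap=10, closing at 2/unit, collide at t=5
Pair (1,2): pos 10,19 vel 2,-4 -> gap=9, closing at 6/unit, collide at t=3/2
Earliest collision: t=3/2 between 1 and 2

Answer: 3/2 1 2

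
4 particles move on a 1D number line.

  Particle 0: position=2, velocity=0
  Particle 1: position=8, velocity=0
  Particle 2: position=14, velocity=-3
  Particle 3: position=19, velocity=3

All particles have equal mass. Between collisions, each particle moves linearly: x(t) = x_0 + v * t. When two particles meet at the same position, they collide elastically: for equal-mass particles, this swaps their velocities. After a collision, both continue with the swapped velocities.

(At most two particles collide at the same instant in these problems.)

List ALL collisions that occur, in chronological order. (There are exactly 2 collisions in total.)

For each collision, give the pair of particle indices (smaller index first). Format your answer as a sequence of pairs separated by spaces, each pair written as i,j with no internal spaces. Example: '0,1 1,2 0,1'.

Collision at t=2: particles 1 and 2 swap velocities; positions: p0=2 p1=8 p2=8 p3=25; velocities now: v0=0 v1=-3 v2=0 v3=3
Collision at t=4: particles 0 and 1 swap velocities; positions: p0=2 p1=2 p2=8 p3=31; velocities now: v0=-3 v1=0 v2=0 v3=3

Answer: 1,2 0,1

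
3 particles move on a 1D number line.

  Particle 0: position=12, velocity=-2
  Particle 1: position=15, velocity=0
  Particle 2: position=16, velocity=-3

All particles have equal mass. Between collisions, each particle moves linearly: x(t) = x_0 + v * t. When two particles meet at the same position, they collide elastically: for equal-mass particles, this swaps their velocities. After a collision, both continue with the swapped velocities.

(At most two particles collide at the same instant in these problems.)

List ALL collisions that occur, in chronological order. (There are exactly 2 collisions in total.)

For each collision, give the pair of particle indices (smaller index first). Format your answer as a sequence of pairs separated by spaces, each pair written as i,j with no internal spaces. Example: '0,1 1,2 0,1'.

Answer: 1,2 0,1

Derivation:
Collision at t=1/3: particles 1 and 2 swap velocities; positions: p0=34/3 p1=15 p2=15; velocities now: v0=-2 v1=-3 v2=0
Collision at t=4: particles 0 and 1 swap velocities; positions: p0=4 p1=4 p2=15; velocities now: v0=-3 v1=-2 v2=0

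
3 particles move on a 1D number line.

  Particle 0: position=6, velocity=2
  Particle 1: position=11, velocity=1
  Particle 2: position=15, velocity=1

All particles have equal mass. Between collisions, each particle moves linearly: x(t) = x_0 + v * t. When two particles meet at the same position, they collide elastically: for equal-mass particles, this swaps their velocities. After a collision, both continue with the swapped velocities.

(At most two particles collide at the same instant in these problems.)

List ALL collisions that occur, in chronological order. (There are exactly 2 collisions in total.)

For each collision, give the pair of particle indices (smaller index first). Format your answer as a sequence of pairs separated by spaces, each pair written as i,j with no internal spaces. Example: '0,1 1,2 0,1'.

Collision at t=5: particles 0 and 1 swap velocities; positions: p0=16 p1=16 p2=20; velocities now: v0=1 v1=2 v2=1
Collision at t=9: particles 1 and 2 swap velocities; positions: p0=20 p1=24 p2=24; velocities now: v0=1 v1=1 v2=2

Answer: 0,1 1,2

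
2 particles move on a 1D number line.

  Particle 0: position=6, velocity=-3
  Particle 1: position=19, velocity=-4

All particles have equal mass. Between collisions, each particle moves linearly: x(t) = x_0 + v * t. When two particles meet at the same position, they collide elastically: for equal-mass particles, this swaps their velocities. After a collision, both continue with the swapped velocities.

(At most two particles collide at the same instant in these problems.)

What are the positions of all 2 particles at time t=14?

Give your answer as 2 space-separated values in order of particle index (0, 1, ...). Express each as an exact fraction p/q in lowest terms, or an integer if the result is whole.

Answer: -37 -36

Derivation:
Collision at t=13: particles 0 and 1 swap velocities; positions: p0=-33 p1=-33; velocities now: v0=-4 v1=-3
Advance to t=14 (no further collisions before then); velocities: v0=-4 v1=-3; positions = -37 -36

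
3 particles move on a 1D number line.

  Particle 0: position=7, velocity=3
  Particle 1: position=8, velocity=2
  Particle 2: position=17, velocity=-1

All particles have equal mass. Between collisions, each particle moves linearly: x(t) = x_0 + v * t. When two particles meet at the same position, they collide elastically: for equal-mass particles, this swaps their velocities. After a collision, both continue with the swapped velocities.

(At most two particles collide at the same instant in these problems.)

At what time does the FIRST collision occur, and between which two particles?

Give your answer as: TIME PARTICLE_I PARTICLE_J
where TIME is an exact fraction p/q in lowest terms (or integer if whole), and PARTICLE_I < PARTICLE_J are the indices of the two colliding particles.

Answer: 1 0 1

Derivation:
Pair (0,1): pos 7,8 vel 3,2 -> gap=1, closing at 1/unit, collide at t=1
Pair (1,2): pos 8,17 vel 2,-1 -> gap=9, closing at 3/unit, collide at t=3
Earliest collision: t=1 between 0 and 1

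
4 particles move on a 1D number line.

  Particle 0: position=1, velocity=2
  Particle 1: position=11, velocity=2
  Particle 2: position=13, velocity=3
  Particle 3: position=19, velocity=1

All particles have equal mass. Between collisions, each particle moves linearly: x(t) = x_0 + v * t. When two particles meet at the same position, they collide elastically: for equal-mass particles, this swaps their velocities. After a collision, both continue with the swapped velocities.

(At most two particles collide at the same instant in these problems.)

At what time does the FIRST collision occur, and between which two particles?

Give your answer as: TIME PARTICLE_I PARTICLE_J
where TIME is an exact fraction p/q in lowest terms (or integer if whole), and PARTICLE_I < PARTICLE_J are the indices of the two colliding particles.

Pair (0,1): pos 1,11 vel 2,2 -> not approaching (rel speed 0 <= 0)
Pair (1,2): pos 11,13 vel 2,3 -> not approaching (rel speed -1 <= 0)
Pair (2,3): pos 13,19 vel 3,1 -> gap=6, closing at 2/unit, collide at t=3
Earliest collision: t=3 between 2 and 3

Answer: 3 2 3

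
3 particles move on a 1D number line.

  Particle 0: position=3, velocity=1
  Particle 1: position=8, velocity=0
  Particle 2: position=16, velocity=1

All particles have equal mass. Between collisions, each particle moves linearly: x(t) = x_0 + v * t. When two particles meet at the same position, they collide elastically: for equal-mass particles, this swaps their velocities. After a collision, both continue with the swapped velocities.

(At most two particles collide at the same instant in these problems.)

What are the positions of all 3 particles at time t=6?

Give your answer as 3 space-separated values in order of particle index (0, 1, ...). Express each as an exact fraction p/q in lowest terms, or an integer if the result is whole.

Answer: 8 9 22

Derivation:
Collision at t=5: particles 0 and 1 swap velocities; positions: p0=8 p1=8 p2=21; velocities now: v0=0 v1=1 v2=1
Advance to t=6 (no further collisions before then); velocities: v0=0 v1=1 v2=1; positions = 8 9 22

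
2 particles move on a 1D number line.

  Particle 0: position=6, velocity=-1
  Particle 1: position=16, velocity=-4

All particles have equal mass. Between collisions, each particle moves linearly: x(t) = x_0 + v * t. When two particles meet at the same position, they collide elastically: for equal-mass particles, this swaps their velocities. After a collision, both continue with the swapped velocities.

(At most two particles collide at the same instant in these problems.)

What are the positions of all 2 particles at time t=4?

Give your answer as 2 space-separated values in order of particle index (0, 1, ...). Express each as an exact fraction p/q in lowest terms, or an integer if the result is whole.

Collision at t=10/3: particles 0 and 1 swap velocities; positions: p0=8/3 p1=8/3; velocities now: v0=-4 v1=-1
Advance to t=4 (no further collisions before then); velocities: v0=-4 v1=-1; positions = 0 2

Answer: 0 2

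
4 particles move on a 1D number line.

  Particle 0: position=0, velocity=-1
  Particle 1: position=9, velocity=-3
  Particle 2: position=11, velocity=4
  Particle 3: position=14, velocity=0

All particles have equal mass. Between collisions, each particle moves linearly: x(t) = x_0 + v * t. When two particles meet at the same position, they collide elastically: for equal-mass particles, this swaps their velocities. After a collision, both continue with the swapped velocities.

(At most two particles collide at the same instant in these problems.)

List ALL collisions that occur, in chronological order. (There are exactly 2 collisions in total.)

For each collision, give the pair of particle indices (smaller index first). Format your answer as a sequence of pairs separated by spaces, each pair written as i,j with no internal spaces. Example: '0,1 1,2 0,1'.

Collision at t=3/4: particles 2 and 3 swap velocities; positions: p0=-3/4 p1=27/4 p2=14 p3=14; velocities now: v0=-1 v1=-3 v2=0 v3=4
Collision at t=9/2: particles 0 and 1 swap velocities; positions: p0=-9/2 p1=-9/2 p2=14 p3=29; velocities now: v0=-3 v1=-1 v2=0 v3=4

Answer: 2,3 0,1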